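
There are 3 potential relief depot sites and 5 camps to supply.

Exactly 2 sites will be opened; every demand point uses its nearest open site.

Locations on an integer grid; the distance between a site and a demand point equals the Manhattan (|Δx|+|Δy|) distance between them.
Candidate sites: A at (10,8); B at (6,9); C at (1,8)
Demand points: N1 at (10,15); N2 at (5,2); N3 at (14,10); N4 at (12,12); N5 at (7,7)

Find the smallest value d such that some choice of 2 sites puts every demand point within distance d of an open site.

8

Open {A, B}.
  Farthest demand point is N2 at distance 8 (to B); all others are ≤ 8.
With {A, C} the worst case is 10.
With {B, C} the worst case is 10.
No size-2 selection achieves below 8.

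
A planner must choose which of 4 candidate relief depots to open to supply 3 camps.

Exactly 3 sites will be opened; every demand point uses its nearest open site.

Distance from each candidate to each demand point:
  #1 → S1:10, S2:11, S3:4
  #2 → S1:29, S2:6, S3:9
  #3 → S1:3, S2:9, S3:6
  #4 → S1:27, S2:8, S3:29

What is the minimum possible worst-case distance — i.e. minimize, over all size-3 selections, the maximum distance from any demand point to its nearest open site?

Open {#1, #2, #3}.
  Farthest demand point is S2 at distance 6 (to #2); all others are ≤ 6.
With {#2, #3, #4} the worst case is 6.
With {#1, #3, #4} the worst case is 8.
No size-3 selection achieves below 6.

6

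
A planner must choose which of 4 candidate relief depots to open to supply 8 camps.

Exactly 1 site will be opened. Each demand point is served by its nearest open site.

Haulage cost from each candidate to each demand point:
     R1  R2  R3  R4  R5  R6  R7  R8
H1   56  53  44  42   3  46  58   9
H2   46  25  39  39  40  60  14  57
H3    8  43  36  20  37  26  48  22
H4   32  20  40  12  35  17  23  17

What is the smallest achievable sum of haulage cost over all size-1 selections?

196

Open {H4}.
  R1→H4 32, R2→H4 20, R3→H4 40, R4→H4 12, R5→H4 35, R6→H4 17, R7→H4 23, R8→H4 17  ⇒ total 196.
Compare {H3}: total 240.
Compare {H1}: total 311.
No size-1 selection does better; minimum is 196.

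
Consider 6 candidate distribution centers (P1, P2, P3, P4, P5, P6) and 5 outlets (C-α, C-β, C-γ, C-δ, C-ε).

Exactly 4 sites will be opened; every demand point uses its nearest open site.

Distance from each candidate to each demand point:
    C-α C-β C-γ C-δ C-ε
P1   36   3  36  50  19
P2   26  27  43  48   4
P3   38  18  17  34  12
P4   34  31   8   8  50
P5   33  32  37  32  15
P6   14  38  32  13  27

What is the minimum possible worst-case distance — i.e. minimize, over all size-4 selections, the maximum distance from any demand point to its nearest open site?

14

Open {P1, P2, P4, P6}.
  Farthest demand point is C-α at distance 14 (to P6); all others are ≤ 14.
With {P1, P3, P4, P6} the worst case is 14.
With {P1, P4, P5, P6} the worst case is 15.
No size-4 selection achieves below 14.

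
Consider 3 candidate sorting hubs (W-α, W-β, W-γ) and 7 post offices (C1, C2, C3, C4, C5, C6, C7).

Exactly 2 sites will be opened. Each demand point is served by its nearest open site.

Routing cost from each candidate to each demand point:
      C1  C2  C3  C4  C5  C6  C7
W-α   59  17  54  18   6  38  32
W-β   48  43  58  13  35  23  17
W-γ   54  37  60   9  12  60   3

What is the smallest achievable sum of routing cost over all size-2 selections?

Open {W-α, W-β}.
  C1→W-β 48, C2→W-α 17, C3→W-α 54, C4→W-β 13, C5→W-α 6, C6→W-β 23, C7→W-β 17  ⇒ total 178.
Compare {W-α, W-γ}: total 181.
Compare {W-β, W-γ}: total 190.

178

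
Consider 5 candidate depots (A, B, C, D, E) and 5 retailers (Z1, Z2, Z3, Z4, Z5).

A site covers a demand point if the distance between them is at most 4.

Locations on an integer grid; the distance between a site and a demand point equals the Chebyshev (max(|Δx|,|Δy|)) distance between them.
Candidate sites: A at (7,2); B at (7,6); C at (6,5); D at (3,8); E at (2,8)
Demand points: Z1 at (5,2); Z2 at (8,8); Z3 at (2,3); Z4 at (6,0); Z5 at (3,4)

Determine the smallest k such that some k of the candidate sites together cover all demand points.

Coverage sets (demand points within 4 of each site):
  A: {Z1, Z4, Z5}
  B: {Z1, Z2, Z5}
  C: {Z1, Z2, Z3, Z5}
  D: {Z5}
  E: {Z5}
No single site covers all 5 demand points.
But {A, C} covers everything, so the minimum is 2.

2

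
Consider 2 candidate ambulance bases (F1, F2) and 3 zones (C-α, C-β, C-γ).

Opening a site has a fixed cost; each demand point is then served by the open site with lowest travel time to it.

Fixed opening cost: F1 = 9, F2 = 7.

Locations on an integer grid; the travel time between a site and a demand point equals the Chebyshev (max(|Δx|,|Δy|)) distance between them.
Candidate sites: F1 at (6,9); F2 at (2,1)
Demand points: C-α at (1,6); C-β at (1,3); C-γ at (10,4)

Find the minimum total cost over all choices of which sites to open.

22

Open {F2}: assign each demand point to its cheapest open site.
  C-α→F2 5, C-β→F2 2, C-γ→F2 8
  travel time 15, fixed 7 → total 22.
Compare {F1}: travel time 16 + fixed 9 = 25.
Compare {F1, F2}: travel time 12 + fixed 16 = 28.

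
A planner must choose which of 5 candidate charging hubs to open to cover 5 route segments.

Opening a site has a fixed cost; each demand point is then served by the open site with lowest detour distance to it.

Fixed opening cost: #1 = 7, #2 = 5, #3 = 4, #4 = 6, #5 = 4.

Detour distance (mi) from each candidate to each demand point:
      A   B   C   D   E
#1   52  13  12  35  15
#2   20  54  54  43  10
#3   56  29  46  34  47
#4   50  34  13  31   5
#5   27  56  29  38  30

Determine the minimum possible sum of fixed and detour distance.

Open {#1, #2, #4}: assign each demand point to its cheapest open site.
  A→#2 20, B→#1 13, C→#1 12, D→#4 31, E→#4 5
  detour distance 81, fixed 18 → total 99.
Compare {#1, #2}: detour distance 90 + fixed 12 = 102.
Compare {#1, #2, #3, #4}: detour distance 81 + fixed 22 = 103.
Compare {#1, #2, #4, #5}: detour distance 81 + fixed 22 = 103.
All other subsets cost ≥ 102. Minimum total cost: 99.

99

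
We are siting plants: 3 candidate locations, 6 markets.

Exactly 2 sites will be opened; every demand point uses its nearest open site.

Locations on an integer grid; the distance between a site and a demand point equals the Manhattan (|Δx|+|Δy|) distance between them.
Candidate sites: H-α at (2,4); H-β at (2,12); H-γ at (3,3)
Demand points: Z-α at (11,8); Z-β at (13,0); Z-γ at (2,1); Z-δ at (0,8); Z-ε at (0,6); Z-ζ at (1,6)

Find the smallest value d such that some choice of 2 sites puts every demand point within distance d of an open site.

13

Open {H-α, H-γ}.
  Farthest demand point is Z-α at distance 13 (to H-α); all others are ≤ 13.
With {H-β, H-γ} the worst case is 13.
With {H-α, H-β} the worst case is 15.
No size-2 selection achieves below 13.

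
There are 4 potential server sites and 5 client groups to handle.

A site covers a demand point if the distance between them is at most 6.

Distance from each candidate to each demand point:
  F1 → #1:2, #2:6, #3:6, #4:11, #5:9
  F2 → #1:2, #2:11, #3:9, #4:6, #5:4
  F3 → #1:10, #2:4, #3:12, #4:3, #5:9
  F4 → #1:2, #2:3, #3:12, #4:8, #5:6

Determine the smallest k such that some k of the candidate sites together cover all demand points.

2

Coverage sets (demand points within 6 of each site):
  F1: {#1, #2, #3}
  F2: {#1, #4, #5}
  F3: {#2, #4}
  F4: {#1, #2, #5}
No single site covers all 5 demand points.
But {F1, F2} covers everything, so the minimum is 2.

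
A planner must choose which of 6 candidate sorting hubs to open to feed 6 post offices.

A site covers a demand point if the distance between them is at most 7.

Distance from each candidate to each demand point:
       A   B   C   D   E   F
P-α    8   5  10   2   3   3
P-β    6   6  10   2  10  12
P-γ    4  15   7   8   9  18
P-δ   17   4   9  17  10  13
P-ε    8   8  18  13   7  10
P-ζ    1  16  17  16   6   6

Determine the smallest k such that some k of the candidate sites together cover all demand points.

Coverage sets (demand points within 7 of each site):
  P-α: {B, D, E, F}
  P-β: {A, B, D}
  P-γ: {A, C}
  P-δ: {B}
  P-ε: {E}
  P-ζ: {A, E, F}
No single site covers all 6 demand points.
But {P-α, P-γ} covers everything, so the minimum is 2.

2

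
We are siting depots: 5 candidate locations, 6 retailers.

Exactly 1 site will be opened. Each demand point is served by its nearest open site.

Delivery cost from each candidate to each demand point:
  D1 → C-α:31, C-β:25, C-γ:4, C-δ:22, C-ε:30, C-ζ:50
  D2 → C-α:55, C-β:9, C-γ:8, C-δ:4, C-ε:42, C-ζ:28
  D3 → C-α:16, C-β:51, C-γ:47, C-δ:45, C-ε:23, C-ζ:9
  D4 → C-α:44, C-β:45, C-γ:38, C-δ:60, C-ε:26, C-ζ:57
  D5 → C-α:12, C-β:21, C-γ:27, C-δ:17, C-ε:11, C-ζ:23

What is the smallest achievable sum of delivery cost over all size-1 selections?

Open {D5}.
  C-α→D5 12, C-β→D5 21, C-γ→D5 27, C-δ→D5 17, C-ε→D5 11, C-ζ→D5 23  ⇒ total 111.
Compare {D2}: total 146.
Compare {D1}: total 162.
No size-1 selection does better; minimum is 111.

111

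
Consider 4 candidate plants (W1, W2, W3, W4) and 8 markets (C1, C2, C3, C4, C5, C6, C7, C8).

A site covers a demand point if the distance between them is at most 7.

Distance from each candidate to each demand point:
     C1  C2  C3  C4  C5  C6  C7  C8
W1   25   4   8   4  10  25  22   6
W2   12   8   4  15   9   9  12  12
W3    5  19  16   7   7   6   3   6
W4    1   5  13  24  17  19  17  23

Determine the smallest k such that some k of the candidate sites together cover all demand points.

3

Coverage sets (demand points within 7 of each site):
  W1: {C2, C4, C8}
  W2: {C3}
  W3: {C1, C4, C5, C6, C7, C8}
  W4: {C1, C2}
No 2 sites suffice: every size-2 union leaves at least one demand point uncovered.
But {W1, W2, W3} covers everything, so the minimum is 3.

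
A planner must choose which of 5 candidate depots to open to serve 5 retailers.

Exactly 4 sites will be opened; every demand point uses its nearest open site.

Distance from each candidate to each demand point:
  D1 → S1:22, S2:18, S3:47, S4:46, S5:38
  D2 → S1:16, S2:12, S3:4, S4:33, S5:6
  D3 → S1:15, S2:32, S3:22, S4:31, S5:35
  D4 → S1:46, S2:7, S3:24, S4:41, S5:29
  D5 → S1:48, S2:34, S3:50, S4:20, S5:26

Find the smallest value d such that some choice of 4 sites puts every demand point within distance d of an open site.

Open {D1, D2, D3, D5}.
  Farthest demand point is S4 at distance 20 (to D5); all others are ≤ 20.
With {D1, D2, D4, D5} the worst case is 20.
With {D2, D3, D4, D5} the worst case is 20.
No size-4 selection achieves below 20.

20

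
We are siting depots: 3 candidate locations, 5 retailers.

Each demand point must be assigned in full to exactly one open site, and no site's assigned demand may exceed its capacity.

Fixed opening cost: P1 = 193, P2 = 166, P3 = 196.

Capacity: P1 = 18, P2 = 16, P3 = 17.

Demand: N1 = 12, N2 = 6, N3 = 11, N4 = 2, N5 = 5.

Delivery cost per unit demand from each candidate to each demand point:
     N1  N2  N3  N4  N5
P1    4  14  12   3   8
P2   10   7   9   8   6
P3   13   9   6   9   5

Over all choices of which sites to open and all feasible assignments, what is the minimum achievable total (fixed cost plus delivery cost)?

Open {P1, P2, P3}; cheapest assignment that respects the capacities:
  P1 (cap 18, load 14): N1, N4 — cost 12×4 + 2×3 = 54
  P2 (cap 16, load 6): N2 — cost 6×7 = 42
  P3 (cap 17, load 16): N3, N5 — cost 11×6 + 5×5 = 91
  Shipping 187, fixed 555 → total 742.
  Any other capacity-feasible assignment to {P1, P2, P3} ships for at least 187.
Total demand is 36 and no other set of sites has combined capacity ≥ 36, so {P1, P2, P3} is the only feasible choice of open sites. Minimum: 742.

742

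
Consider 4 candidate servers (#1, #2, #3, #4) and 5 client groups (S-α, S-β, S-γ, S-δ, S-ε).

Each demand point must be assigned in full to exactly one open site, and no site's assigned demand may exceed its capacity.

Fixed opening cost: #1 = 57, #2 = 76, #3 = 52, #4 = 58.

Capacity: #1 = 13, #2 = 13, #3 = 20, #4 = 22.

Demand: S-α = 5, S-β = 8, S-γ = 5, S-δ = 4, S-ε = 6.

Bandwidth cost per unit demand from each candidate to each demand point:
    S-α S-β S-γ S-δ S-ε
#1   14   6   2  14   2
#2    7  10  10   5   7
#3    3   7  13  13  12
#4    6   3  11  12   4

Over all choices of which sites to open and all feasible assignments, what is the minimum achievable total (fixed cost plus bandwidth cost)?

239

Open {#1, #4}; cheapest assignment that respects the capacities:
  #1 (cap 13, load 11): S-γ, S-ε — cost 5×2 + 6×2 = 22
  #4 (cap 22, load 17): S-α, S-β, S-δ — cost 5×6 + 8×3 + 4×12 = 102
  Shipping 124, fixed 115 → total 239.
  Any other capacity-feasible assignment to {#1, #4} ships for at least 124.
Compare {#1, #3}: its best feasible assignment gives total 254.
Compare {#1, #3, #4}: its best feasible assignment gives total 276.
Every other set of open sites that can feasibly serve all demand totals ≥ 254 even under its best assignment. Minimum: 239.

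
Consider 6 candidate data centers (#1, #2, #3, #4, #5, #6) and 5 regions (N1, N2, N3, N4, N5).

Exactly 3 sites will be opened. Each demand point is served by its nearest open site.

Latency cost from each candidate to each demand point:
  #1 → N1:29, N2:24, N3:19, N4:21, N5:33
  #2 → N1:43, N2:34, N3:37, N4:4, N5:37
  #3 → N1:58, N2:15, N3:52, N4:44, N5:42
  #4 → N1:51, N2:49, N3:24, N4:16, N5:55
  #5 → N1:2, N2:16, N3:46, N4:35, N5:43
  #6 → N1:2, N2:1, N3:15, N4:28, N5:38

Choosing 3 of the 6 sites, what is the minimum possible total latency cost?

55

Open {#1, #2, #6}.
  N1→#6 2, N2→#6 1, N3→#6 15, N4→#2 4, N5→#1 33  ⇒ total 55.
Compare {#2, #3, #6}: total 59.
Compare {#2, #4, #6}: total 59.
No size-3 selection does better; minimum is 55.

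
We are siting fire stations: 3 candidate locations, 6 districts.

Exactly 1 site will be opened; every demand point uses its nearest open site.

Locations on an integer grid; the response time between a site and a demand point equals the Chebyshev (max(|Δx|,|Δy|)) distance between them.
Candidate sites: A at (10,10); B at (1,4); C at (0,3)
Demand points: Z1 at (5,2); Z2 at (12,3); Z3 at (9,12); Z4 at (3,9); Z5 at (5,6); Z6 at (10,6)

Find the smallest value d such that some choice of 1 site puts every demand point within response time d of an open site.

Open {A}.
  Farthest demand point is Z1 at response time 8 (to A); all others are ≤ 8.
With {B} the worst case is 11.
With {C} the worst case is 12.
No size-1 selection achieves below 8.

8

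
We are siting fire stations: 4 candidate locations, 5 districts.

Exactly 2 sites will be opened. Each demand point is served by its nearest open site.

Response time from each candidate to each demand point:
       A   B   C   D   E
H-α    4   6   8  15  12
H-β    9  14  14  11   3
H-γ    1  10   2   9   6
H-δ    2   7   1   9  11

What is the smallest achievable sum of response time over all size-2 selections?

22

Open {H-β, H-δ}.
  A→H-δ 2, B→H-δ 7, C→H-δ 1, D→H-δ 9, E→H-β 3  ⇒ total 22.
Compare {H-α, H-γ}: total 24.
Compare {H-γ, H-δ}: total 24.
No size-2 selection does better; minimum is 22.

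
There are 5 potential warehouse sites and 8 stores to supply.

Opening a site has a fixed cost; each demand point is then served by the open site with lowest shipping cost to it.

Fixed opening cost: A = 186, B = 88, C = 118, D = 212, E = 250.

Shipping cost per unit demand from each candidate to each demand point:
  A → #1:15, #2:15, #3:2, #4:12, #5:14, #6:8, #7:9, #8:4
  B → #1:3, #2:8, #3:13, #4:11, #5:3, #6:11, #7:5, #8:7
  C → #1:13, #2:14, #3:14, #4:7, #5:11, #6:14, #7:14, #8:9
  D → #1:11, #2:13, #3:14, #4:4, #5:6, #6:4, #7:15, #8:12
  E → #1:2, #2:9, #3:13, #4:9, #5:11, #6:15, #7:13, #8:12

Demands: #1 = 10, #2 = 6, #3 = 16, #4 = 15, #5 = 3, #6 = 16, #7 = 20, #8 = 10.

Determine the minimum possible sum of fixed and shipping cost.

826

Open {A, B}: assign each demand point to its cheapest open site.
  #1→B 10×3=30, #2→B 6×8=48, #3→A 16×2=32, #4→B 15×11=165, #5→B 3×3=9, #6→A 16×8=128, #7→B 20×5=100, #8→A 10×4=40
  shipping cost 552, fixed 274 → total 826.
Compare {A, B, D}: shipping cost 383 + fixed 486 = 869.
Compare {A, B, C}: shipping cost 492 + fixed 392 = 884.
Compare {B, D}: shipping cost 589 + fixed 300 = 889.
All other subsets cost ≥ 869. Minimum total cost: 826.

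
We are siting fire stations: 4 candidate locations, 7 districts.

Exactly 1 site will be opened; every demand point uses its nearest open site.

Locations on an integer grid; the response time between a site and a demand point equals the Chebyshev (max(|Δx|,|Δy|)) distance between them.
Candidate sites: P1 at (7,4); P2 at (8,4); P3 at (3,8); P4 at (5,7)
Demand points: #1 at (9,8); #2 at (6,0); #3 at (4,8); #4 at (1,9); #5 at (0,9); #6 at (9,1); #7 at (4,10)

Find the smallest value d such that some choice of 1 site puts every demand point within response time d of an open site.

7

Open {P1}.
  Farthest demand point is #5 at response time 7 (to P1); all others are ≤ 7.
With {P4} the worst case is 7.
With {P2} the worst case is 8.
No size-1 selection achieves below 7.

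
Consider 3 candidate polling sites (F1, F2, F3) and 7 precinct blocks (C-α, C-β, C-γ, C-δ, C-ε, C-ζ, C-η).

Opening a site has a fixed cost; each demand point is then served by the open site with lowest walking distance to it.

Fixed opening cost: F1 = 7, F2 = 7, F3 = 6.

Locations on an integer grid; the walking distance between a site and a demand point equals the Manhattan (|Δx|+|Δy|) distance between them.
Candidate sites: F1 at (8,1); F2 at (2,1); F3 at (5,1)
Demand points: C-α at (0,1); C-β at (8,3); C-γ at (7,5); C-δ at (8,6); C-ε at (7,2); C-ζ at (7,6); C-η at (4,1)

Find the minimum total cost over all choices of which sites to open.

Open {F1, F2}: assign each demand point to its cheapest open site.
  C-α→F2 2, C-β→F1 2, C-γ→F1 5, C-δ→F1 5, C-ε→F1 2, C-ζ→F1 6, C-η→F2 2
  walking distance 24, fixed 14 → total 38.
Compare {F1}: walking distance 32 + fixed 7 = 39.
Compare {F1, F3}: walking distance 26 + fixed 13 = 39.
Compare {F3}: walking distance 35 + fixed 6 = 41.
All other subsets cost ≥ 39. Minimum total cost: 38.

38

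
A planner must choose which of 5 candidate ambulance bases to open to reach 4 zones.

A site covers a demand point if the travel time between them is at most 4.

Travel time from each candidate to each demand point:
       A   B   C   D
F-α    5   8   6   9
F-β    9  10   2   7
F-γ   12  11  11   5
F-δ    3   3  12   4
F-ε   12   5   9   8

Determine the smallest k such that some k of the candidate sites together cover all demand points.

Coverage sets (demand points within 4 of each site):
  F-α: {}
  F-β: {C}
  F-γ: {}
  F-δ: {A, B, D}
  F-ε: {}
No single site covers all 4 demand points.
But {F-β, F-δ} covers everything, so the minimum is 2.

2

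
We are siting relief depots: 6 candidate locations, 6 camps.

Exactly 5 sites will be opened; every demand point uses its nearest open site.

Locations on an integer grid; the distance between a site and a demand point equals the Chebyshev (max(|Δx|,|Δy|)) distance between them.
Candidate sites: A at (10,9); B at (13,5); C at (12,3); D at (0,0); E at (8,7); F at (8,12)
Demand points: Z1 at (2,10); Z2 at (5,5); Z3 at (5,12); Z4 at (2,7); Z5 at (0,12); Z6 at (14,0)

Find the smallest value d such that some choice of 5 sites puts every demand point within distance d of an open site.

8

Open {A, B, C, D, E}.
  Farthest demand point is Z5 at distance 8 (to E); all others are ≤ 8.
With {A, B, C, D, F} the worst case is 8.
With {A, B, C, E, F} the worst case is 8.
No size-5 selection achieves below 8.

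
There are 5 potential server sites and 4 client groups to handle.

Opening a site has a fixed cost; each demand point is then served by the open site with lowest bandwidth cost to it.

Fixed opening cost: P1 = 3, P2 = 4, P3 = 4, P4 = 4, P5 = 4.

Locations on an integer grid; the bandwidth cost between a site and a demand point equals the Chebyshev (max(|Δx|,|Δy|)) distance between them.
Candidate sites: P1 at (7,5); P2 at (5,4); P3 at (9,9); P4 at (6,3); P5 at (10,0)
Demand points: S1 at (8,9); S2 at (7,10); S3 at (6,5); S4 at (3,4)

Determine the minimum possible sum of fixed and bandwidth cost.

14

Open {P2, P3}: assign each demand point to its cheapest open site.
  S1→P3 1, S2→P3 2, S3→P2 1, S4→P2 2
  bandwidth cost 6, fixed 8 → total 14.
Compare {P1, P3}: bandwidth cost 8 + fixed 7 = 15.
Compare {P3, P4}: bandwidth cost 8 + fixed 8 = 16.
Compare {P1}: bandwidth cost 14 + fixed 3 = 17.
All other subsets cost ≥ 15. Minimum total cost: 14.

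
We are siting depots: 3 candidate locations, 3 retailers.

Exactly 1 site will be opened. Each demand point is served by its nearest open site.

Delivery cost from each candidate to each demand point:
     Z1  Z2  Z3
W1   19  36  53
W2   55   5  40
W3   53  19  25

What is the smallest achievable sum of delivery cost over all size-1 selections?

97

Open {W3}.
  Z1→W3 53, Z2→W3 19, Z3→W3 25  ⇒ total 97.
Compare {W2}: total 100.
Compare {W1}: total 108.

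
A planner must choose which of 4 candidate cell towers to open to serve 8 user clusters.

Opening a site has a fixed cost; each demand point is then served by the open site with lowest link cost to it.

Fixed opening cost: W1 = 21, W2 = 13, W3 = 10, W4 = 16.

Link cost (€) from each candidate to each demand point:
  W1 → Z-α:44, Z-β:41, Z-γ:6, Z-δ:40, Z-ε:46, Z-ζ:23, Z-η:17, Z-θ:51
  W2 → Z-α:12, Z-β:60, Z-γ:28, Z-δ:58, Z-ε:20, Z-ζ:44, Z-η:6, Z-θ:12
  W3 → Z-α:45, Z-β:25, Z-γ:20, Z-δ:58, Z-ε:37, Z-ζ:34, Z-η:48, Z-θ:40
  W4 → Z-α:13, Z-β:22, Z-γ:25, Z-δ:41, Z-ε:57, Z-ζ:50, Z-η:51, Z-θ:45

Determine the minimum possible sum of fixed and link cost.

Open {W1, W2, W3}: assign each demand point to its cheapest open site.
  Z-α→W2 12, Z-β→W3 25, Z-γ→W1 6, Z-δ→W1 40, Z-ε→W2 20, Z-ζ→W1 23, Z-η→W2 6, Z-θ→W2 12
  link cost 144, fixed 44 → total 188.
Compare {W1, W2, W4}: link cost 141 + fixed 50 = 191.
Compare {W1, W2}: link cost 160 + fixed 34 = 194.
Compare {W1, W2, W3, W4}: link cost 141 + fixed 60 = 201.
All other subsets cost ≥ 191. Minimum total cost: 188.

188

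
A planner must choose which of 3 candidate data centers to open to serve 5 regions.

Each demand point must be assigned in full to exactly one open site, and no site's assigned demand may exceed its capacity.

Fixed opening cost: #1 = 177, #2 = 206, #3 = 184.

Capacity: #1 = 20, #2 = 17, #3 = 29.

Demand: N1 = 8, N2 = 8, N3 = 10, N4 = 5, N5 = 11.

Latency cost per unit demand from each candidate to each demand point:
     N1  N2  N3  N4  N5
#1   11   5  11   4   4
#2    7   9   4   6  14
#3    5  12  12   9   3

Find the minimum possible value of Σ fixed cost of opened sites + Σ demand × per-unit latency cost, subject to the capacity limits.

Open {#1, #3}; cheapest assignment that respects the capacities:
  #1 (cap 20, load 13): N2, N4 — cost 8×5 + 5×4 = 60
  #3 (cap 29, load 29): N1, N3, N5 — cost 8×5 + 10×12 + 11×3 = 193
  Shipping 253, fixed 361 → total 614.
  Any other capacity-feasible assignment to {#1, #3} ships for at least 253.
Compare {#2, #3}: its best feasible assignment gives total 629.
Compare {#1, #2, #3}: its best feasible assignment gives total 740.
Every other set of open sites that can feasibly serve all demand totals ≥ 629 even under its best assignment. Minimum: 614.

614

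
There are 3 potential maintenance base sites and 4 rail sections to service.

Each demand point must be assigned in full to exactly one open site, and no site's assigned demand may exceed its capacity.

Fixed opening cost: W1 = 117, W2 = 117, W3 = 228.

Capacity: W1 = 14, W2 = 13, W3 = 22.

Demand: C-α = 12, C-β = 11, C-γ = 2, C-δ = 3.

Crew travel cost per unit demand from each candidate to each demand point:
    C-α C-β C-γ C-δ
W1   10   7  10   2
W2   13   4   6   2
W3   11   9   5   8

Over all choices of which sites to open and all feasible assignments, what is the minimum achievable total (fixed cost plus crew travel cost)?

Open {W2, W3}; cheapest assignment that respects the capacities:
  W2 (cap 13, load 11): C-β — cost 11×4 = 44
  W3 (cap 22, load 17): C-α, C-γ, C-δ — cost 12×11 + 2×5 + 3×8 = 166
  Shipping 210, fixed 345 → total 555.
  Any other capacity-feasible assignment to {W2, W3} ships for at least 210.
Compare {W1, W3}: its best feasible assignment gives total 570.
Compare {W1, W2, W3}: its best feasible assignment gives total 654.
Every other set of open sites that can feasibly serve all demand totals ≥ 570 even under its best assignment. Minimum: 555.

555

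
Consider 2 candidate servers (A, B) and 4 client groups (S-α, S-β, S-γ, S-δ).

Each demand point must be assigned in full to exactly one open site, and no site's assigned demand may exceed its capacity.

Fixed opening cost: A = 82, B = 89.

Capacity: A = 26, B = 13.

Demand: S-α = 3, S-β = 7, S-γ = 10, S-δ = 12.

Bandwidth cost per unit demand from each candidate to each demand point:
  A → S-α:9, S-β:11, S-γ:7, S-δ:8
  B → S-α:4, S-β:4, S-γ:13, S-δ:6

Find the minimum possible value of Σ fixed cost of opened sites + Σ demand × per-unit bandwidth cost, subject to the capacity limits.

Open {A, B}; cheapest assignment that respects the capacities:
  A (cap 26, load 22): S-γ, S-δ — cost 10×7 + 12×8 = 166
  B (cap 13, load 10): S-α, S-β — cost 3×4 + 7×4 = 40
  Shipping 206, fixed 171 → total 377.
  Any other capacity-feasible assignment to {A, B} ships for at least 206.
Total demand is 32 and no other set of sites has combined capacity ≥ 32, so {A, B} is the only feasible choice of open sites. Minimum: 377.

377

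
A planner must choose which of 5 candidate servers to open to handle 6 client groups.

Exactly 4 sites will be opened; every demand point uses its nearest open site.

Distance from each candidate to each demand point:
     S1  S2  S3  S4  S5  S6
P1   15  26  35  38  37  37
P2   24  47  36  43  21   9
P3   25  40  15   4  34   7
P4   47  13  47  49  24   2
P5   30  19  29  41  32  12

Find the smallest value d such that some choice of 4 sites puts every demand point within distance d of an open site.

Open {P1, P2, P3, P4}.
  Farthest demand point is S5 at distance 21 (to P2); all others are ≤ 21.
With {P1, P2, P3, P5} the worst case is 21.
With {P1, P3, P4, P5} the worst case is 24.
No size-4 selection achieves below 21.

21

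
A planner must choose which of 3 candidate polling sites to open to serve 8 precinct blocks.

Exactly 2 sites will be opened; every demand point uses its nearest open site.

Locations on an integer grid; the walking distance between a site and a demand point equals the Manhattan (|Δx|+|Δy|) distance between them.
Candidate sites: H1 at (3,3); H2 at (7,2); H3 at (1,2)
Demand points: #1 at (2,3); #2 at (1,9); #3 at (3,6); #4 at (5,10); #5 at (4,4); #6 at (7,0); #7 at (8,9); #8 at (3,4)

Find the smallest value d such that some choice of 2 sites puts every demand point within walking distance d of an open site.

Open {H1, H2}.
  Farthest demand point is #4 at walking distance 9 (to H1); all others are ≤ 9.
With {H2, H3} the worst case is 10.
With {H1, H3} the worst case is 11.
No size-2 selection achieves below 9.

9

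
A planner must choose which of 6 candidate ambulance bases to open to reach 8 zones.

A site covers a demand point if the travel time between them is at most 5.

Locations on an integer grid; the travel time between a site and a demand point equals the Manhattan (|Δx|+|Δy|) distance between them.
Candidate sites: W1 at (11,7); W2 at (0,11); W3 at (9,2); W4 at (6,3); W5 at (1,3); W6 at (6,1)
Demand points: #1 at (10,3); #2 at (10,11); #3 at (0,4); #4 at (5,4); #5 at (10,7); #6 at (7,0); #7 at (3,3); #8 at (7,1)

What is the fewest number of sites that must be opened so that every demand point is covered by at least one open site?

Coverage sets (demand points within 5 of each site):
  W1: {#1, #2, #5}
  W2: {}
  W3: {#1, #6, #8}
  W4: {#1, #4, #6, #7, #8}
  W5: {#3, #4, #7}
  W6: {#4, #6, #7, #8}
No 2 sites suffice: every size-2 union leaves at least one demand point uncovered.
But {W1, W3, W5} covers everything, so the minimum is 3.

3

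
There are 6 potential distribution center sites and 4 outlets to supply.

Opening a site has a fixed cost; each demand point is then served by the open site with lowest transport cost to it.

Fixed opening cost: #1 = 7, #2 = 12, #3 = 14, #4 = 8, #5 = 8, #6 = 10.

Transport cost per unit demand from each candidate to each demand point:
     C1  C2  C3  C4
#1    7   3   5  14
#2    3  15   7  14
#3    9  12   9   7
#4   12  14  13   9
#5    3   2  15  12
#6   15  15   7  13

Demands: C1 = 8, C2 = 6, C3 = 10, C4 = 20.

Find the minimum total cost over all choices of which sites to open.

255

Open {#1, #3, #5}: assign each demand point to its cheapest open site.
  C1→#5 8×3=24, C2→#5 6×2=12, C3→#1 10×5=50, C4→#3 20×7=140
  transport cost 226, fixed 29 → total 255.
Compare {#1, #3, #4, #5}: transport cost 226 + fixed 37 = 263.
Compare {#1, #2, #3}: transport cost 232 + fixed 33 = 265.
Compare {#1, #3, #5, #6}: transport cost 226 + fixed 39 = 265.
All other subsets cost ≥ 263. Minimum total cost: 255.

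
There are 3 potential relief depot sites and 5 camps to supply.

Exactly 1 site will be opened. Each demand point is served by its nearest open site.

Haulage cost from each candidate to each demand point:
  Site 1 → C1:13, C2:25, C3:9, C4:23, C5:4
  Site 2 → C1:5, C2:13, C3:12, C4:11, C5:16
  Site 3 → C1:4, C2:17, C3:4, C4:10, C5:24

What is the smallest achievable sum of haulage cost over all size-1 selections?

57

Open {Site 2}.
  C1→Site 2 5, C2→Site 2 13, C3→Site 2 12, C4→Site 2 11, C5→Site 2 16  ⇒ total 57.
Compare {Site 3}: total 59.
Compare {Site 1}: total 74.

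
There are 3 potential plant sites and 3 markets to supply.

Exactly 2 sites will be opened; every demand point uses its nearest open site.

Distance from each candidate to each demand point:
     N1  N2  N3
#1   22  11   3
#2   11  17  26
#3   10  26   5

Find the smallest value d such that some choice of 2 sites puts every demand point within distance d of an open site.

Open {#1, #2}.
  Farthest demand point is N1 at distance 11 (to #2); all others are ≤ 11.
With {#1, #3} the worst case is 11.
With {#2, #3} the worst case is 17.
No size-2 selection achieves below 11.

11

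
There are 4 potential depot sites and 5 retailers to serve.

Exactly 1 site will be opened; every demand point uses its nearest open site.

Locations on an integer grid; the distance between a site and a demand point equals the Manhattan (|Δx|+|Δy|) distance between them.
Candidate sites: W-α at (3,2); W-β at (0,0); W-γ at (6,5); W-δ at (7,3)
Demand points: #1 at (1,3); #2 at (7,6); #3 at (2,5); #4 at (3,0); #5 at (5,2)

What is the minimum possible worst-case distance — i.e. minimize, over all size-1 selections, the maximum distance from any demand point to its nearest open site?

7

Open {W-δ}.
  Farthest demand point is #3 at distance 7 (to W-δ); all others are ≤ 7.
With {W-α} the worst case is 8.
With {W-γ} the worst case is 8.
No size-1 selection achieves below 7.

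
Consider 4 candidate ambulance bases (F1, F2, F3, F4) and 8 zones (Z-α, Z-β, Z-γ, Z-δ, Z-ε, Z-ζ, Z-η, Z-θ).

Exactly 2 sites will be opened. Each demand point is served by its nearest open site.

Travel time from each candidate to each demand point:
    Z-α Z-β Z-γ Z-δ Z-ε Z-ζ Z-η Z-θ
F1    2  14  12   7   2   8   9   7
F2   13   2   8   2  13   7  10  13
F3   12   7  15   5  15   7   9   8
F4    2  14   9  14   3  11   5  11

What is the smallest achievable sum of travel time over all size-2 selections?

39

Open {F1, F2}.
  Z-α→F1 2, Z-β→F2 2, Z-γ→F2 8, Z-δ→F2 2, Z-ε→F1 2, Z-ζ→F2 7, Z-η→F1 9, Z-θ→F1 7  ⇒ total 39.
Compare {F2, F4}: total 40.
Compare {F3, F4}: total 46.
No size-2 selection does better; minimum is 39.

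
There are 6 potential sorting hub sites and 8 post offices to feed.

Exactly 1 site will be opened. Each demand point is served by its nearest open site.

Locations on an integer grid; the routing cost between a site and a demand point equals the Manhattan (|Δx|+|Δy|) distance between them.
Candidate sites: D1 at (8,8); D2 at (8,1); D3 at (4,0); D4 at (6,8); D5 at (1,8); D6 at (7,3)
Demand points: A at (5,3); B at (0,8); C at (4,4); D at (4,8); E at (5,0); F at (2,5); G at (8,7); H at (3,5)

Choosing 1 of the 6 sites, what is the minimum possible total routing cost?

Open {D4}.
  A→D4 6, B→D4 6, C→D4 6, D→D4 2, E→D4 9, F→D4 7, G→D4 3, H→D4 6  ⇒ total 45.
Compare {D5}: total 49.
Compare {D6}: total 49.
No size-1 selection does better; minimum is 45.

45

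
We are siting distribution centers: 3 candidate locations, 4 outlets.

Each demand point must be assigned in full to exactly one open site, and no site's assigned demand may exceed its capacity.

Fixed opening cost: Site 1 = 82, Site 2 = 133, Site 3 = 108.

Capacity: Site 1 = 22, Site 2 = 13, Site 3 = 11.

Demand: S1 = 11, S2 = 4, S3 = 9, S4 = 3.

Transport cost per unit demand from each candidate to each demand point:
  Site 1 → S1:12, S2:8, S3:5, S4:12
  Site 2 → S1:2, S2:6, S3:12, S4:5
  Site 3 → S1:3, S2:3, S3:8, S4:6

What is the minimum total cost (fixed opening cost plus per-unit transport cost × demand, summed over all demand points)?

Open {Site 1, Site 3}; cheapest assignment that respects the capacities:
  Site 1 (cap 22, load 16): S2, S3, S4 — cost 4×8 + 9×5 + 3×12 = 113
  Site 3 (cap 11, load 11): S1 — cost 11×3 = 33
  Shipping 146, fixed 190 → total 336.
  Any other capacity-feasible assignment to {Site 1, Site 3} ships for at least 146.
Compare {Site 1, Site 2}: its best feasible assignment gives total 350.
Compare {Site 1, Site 2, Site 3}: its best feasible assignment gives total 420.
Every other set of open sites that can feasibly serve all demand totals ≥ 350 even under its best assignment. Minimum: 336.

336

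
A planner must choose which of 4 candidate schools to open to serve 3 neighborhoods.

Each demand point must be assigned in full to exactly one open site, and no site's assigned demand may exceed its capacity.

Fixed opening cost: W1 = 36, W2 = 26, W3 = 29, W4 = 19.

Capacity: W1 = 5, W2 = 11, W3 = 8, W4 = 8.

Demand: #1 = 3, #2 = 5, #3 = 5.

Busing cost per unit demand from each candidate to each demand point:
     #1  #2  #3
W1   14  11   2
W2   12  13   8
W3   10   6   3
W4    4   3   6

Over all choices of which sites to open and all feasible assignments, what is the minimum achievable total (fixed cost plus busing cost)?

Open {W3, W4}; cheapest assignment that respects the capacities:
  W3 (cap 8, load 5): #3 — cost 5×3 = 15
  W4 (cap 8, load 8): #1, #2 — cost 3×4 + 5×3 = 27
  Shipping 42, fixed 48 → total 90.
  Any other capacity-feasible assignment to {W3, W4} ships for at least 42.
Compare {W1, W4}: its best feasible assignment gives total 92.
Compare {W2, W4}: its best feasible assignment gives total 112.
Every other set of open sites that can feasibly serve all demand totals ≥ 92 even under its best assignment. Minimum: 90.

90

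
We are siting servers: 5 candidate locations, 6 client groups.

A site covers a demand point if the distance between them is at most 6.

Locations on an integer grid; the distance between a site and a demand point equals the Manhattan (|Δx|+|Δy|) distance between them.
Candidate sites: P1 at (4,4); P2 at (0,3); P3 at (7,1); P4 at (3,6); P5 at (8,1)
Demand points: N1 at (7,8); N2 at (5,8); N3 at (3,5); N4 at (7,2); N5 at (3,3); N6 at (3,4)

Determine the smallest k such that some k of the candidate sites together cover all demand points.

2

Coverage sets (demand points within 6 of each site):
  P1: {N2, N3, N4, N5, N6}
  P2: {N3, N5, N6}
  P3: {N4, N5}
  P4: {N1, N2, N3, N5, N6}
  P5: {N4}
No single site covers all 6 demand points.
But {P1, P4} covers everything, so the minimum is 2.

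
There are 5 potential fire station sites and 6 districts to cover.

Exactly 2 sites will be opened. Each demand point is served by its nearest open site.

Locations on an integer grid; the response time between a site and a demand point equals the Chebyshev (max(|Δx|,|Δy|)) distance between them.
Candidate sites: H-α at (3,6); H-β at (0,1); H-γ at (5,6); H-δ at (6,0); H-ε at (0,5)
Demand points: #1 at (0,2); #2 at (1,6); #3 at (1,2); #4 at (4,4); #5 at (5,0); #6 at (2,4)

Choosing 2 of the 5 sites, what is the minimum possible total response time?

Open {H-α, H-β}.
  #1→H-β 1, #2→H-α 2, #3→H-β 1, #4→H-α 2, #5→H-β 5, #6→H-α 2  ⇒ total 13.
Compare {H-β, H-ε}: total 14.
Compare {H-δ, H-ε}: total 14.
No size-2 selection does better; minimum is 13.

13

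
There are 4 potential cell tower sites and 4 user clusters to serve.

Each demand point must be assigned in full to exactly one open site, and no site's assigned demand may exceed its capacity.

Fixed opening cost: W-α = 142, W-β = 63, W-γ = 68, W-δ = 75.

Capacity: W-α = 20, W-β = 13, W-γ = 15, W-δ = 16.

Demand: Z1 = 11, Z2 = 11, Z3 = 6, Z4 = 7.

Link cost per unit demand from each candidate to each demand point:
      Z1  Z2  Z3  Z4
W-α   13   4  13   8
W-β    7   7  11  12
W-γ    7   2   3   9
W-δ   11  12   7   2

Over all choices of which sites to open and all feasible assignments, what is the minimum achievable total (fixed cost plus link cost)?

Open {W-β, W-γ, W-δ}; cheapest assignment that respects the capacities:
  W-β (cap 13, load 11): Z1 — cost 11×7 = 77
  W-γ (cap 15, load 11): Z2 — cost 11×2 = 22
  W-δ (cap 16, load 13): Z3, Z4 — cost 6×7 + 7×2 = 56
  Shipping 155, fixed 206 → total 361.
  Any other capacity-feasible assignment to {W-β, W-γ, W-δ} ships for at least 155.
Compare {W-α, W-β, W-δ}: its best feasible assignment gives total 457.
Compare {W-α, W-γ, W-δ}: its best feasible assignment gives total 462.
Every other set of open sites that can feasibly serve all demand totals ≥ 457 even under its best assignment. Minimum: 361.

361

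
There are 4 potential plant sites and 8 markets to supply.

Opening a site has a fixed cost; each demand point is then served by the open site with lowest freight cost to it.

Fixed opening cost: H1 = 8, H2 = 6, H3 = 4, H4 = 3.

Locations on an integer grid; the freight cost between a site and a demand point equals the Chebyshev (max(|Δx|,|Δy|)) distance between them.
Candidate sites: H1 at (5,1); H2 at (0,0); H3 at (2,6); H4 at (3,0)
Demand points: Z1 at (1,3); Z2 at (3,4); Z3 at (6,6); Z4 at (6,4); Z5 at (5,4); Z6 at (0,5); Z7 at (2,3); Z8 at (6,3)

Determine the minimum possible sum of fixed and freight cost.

29

Open {H3}: assign each demand point to its cheapest open site.
  Z1→H3 3, Z2→H3 2, Z3→H3 4, Z4→H3 4, Z5→H3 3, Z6→H3 2, Z7→H3 3, Z8→H3 4
  freight cost 25, fixed 4 → total 29.
Compare {H3, H4}: freight cost 24 + fixed 7 = 31.
Compare {H1, H3}: freight cost 22 + fixed 12 = 34.
Compare {H4}: freight cost 32 + fixed 3 = 35.
All other subsets cost ≥ 31. Minimum total cost: 29.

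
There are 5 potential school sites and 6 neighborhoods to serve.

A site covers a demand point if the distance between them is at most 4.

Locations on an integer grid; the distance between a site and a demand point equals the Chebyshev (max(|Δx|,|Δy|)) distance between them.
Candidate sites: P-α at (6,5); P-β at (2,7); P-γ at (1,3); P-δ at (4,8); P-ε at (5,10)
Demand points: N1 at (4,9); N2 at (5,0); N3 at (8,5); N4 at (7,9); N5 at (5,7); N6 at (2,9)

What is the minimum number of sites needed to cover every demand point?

Coverage sets (demand points within 4 of each site):
  P-α: {N1, N3, N4, N5, N6}
  P-β: {N1, N5, N6}
  P-γ: {N2, N5}
  P-δ: {N1, N3, N4, N5, N6}
  P-ε: {N1, N4, N5, N6}
No single site covers all 6 demand points.
But {P-α, P-γ} covers everything, so the minimum is 2.

2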